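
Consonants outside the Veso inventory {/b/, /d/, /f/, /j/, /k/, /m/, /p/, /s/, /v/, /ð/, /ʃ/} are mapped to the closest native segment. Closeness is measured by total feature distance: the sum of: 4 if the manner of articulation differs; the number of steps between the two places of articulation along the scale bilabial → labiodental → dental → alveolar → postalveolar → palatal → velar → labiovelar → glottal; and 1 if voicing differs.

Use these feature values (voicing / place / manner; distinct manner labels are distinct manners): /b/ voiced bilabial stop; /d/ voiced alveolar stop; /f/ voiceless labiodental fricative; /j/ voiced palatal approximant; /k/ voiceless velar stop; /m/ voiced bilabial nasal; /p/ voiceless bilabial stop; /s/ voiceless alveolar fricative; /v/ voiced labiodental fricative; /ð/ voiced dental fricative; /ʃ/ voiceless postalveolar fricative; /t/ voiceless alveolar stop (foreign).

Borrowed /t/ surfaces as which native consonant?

d

/d/ is closest: same manner (stop), place distance 0 (alveolar→alveolar), voicing differs (+1); total 1. Next closest is /k/ at distance 3.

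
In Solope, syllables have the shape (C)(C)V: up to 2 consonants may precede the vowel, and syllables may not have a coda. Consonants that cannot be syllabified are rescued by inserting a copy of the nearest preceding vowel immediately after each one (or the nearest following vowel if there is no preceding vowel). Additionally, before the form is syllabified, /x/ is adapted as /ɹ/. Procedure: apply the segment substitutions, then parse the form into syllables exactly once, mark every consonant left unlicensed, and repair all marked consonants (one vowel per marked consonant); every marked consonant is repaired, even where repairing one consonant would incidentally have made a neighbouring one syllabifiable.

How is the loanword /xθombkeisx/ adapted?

ɹθomobkeisiɹi

Substitution: /x/ → /ɹ/, giving /ɹθombkeisɹ/.
Syllabifying with onset maximization leaves /m/, /s/, /ɹ/ stranded (no codas are permitted; onsets may contain at most 2 consonants).
Epenthesis after each stranded consonant: /m/ → /mo/, /s/ → /si/, /ɹ/ → /ɹi/.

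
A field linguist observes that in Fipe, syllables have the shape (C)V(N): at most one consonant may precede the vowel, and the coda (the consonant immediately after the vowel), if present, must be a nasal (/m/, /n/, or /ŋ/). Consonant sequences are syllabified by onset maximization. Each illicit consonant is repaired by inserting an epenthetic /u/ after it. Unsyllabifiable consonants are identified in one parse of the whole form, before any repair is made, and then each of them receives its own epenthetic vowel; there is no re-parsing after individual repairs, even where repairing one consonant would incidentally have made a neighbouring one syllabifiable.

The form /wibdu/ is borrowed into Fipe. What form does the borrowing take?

The consonants /b/ cannot be parsed into a legal (C)V(N) syllable (only a nasal (/m/, /n/, or /ŋ/) is licensed in coda position; onsets are limited to one consonant).
Epenthesis after each stranded consonant: /b/ → /bu/.

wibudu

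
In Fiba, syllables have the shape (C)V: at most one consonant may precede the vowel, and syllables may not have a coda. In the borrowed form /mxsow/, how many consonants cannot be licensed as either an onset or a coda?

The consonants /m/, /x/, /w/ cannot be parsed into a legal (C)V syllable (no codas are permitted; onsets are limited to one consonant).

3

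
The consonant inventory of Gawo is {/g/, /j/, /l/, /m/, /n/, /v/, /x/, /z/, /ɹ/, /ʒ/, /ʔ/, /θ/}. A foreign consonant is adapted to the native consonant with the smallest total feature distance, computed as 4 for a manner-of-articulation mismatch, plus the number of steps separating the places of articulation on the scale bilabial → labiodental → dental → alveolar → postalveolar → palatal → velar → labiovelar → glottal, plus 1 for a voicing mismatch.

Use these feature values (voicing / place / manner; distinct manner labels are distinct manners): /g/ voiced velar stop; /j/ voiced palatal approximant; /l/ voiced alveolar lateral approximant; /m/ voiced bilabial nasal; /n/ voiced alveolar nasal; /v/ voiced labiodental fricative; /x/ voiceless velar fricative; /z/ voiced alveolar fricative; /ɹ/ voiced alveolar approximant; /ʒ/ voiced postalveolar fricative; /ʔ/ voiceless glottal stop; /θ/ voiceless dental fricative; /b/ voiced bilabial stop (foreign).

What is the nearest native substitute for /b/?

/m/ is closest: manner differs (stop→nasal, +4), place distance 0 (bilabial→bilabial), same voicing; total 4. Next closest is /v/ at distance 5.

m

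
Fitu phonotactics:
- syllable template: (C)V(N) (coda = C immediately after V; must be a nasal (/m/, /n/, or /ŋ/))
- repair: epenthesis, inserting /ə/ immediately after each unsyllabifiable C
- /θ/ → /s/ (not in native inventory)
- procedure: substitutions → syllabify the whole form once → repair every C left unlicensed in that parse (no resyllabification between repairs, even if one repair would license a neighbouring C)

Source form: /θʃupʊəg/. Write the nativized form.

Substitution: /θ/ → /s/, giving /sʃupʊəg/.
The consonants /s/, /g/ cannot be parsed into a legal (C)V(N) syllable (only a nasal (/m/, /n/, or /ŋ/) is licensed in coda position; onsets are limited to one consonant).
Inserting the epenthetic vowel yields /s/ → /sə/, /g/ → /gə/.

səʃupʊəgə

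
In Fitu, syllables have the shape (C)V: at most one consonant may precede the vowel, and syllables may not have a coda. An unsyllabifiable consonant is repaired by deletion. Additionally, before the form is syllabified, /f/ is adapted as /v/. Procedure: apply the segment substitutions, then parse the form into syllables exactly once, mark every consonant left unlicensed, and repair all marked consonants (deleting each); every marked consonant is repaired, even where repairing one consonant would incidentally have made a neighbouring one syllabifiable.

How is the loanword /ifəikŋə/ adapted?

ivəiŋə

Substitution: /f/ → /v/, giving /ivəikŋə/.
Syllabifying with onset maximization leaves /k/ stranded (no codas are permitted; onsets are limited to one consonant).
Deleting the stranded consonants removes /k/.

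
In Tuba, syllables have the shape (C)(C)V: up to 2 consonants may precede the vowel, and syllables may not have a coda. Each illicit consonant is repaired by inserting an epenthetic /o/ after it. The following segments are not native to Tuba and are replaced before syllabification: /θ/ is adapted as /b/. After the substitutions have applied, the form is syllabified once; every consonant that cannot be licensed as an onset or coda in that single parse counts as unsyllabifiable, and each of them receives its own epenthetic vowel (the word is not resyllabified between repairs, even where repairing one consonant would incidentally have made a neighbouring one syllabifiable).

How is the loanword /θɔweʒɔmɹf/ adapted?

Substitution: /θ/ → /b/, giving /bɔweʒɔmɹf/.
The consonants /m/, /ɹ/, /f/ cannot be parsed into a legal (C)(C)V syllable (no codas are permitted; onsets may contain at most 2 consonants).
Each unlicensed consonant becomes the onset of a new syllable: /m/ → /mo/, /ɹ/ → /ɹo/, /f/ → /fo/.

bɔweʒɔmoɹofo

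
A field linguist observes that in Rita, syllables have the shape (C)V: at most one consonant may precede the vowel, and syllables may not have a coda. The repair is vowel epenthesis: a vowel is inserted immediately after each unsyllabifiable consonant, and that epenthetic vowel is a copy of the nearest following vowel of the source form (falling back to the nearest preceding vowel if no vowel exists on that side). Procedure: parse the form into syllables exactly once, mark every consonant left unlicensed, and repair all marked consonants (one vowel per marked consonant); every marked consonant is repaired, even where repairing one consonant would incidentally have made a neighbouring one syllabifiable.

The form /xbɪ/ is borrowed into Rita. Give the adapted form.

xɪbɪ

Syllabifying with onset maximization leaves /x/ stranded (no codas are permitted; onsets are limited to one consonant).
Epenthesis after each stranded consonant: /x/ → /xɪ/.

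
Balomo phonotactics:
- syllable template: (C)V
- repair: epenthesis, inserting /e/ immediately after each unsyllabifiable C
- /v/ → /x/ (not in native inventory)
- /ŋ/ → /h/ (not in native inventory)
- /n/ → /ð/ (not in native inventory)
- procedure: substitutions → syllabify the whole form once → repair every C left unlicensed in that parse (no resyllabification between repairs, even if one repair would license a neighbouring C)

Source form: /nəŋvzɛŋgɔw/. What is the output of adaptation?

Substitution: /n/ → /ð/, /ŋ/ → /h/, /v/ → /x/, giving /ðəhxzɛhgɔw/.
The consonants /h/, /x/, /h/, /w/ cannot be parsed into a legal (C)V syllable (no codas are permitted; onsets are limited to one consonant).
Inserting the epenthetic vowel yields /h/ → /he/, /x/ → /xe/, /h/ → /he/, /w/ → /we/.

ðəhexezɛhegɔwe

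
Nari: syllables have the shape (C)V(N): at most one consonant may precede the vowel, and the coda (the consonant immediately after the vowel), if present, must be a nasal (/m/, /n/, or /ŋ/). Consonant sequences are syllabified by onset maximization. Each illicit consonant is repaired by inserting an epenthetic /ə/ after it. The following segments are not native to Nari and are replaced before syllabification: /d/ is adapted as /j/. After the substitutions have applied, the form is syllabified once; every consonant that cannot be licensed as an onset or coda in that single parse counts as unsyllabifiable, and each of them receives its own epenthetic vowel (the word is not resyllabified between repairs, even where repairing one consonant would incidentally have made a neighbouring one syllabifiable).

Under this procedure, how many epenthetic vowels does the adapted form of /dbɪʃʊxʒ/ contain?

After substitution the input is /jbɪʃʊxʒ/.
The unsyllabifiable consonants are /j/, /x/, /ʒ/; each receives one epenthetic vowel.

3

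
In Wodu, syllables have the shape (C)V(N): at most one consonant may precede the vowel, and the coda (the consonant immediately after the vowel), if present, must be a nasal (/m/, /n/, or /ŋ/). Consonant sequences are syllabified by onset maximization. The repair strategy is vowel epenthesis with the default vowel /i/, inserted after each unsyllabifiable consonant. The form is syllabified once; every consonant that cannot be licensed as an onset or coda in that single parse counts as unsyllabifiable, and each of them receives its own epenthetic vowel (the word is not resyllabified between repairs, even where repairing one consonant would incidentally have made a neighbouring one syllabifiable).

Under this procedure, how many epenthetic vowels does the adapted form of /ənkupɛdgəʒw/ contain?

3

The unsyllabifiable consonants are /d/, /ʒ/, /w/; each receives one epenthetic vowel.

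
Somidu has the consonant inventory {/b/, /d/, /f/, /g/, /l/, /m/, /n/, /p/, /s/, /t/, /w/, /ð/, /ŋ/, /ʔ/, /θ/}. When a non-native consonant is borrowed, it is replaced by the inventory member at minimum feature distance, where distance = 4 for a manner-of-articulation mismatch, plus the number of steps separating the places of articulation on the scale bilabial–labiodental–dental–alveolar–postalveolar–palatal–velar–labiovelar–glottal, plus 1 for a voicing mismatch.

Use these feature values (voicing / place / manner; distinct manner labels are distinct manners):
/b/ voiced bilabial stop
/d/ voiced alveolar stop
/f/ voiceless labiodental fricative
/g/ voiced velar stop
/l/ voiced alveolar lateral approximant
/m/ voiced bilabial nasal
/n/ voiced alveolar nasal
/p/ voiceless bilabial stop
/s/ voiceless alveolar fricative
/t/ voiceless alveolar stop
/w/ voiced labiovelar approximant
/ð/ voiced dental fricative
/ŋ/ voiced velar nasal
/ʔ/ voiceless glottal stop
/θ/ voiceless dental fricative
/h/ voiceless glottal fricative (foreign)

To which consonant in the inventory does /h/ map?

/ʔ/ is closest: manner differs (fricative→stop, +4), place distance 0 (glottal→glottal), same voicing; total 4. Next closest is /s/ at distance 5.

ʔ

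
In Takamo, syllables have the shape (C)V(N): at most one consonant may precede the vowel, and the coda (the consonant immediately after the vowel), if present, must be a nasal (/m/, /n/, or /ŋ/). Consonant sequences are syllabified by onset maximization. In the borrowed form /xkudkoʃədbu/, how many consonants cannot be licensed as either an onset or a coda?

Syllabifying with onset maximization leaves /x/, /d/, /d/ stranded (only a nasal (/m/, /n/, or /ŋ/) is licensed in coda position; onsets are limited to one consonant).

3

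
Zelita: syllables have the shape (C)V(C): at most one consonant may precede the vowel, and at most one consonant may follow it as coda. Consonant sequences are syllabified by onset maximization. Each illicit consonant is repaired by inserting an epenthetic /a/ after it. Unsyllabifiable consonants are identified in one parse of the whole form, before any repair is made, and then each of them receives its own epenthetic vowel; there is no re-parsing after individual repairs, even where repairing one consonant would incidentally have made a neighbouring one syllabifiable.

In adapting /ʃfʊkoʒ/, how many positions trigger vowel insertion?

The unsyllabifiable consonants are /ʃ/; each receives one epenthetic vowel.

1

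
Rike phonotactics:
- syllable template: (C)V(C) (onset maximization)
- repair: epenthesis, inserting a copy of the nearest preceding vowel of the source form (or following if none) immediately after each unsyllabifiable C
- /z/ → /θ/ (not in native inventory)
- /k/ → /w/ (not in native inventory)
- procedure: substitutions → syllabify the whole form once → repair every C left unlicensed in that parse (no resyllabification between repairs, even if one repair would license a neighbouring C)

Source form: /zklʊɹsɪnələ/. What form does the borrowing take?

θʊwʊlʊɹsɪnələ

Substitution: /z/ → /θ/, /k/ → /w/, giving /θwlʊɹsɪnələ/.
Under (C)V(C), the unsyllabifiable consonants are /θ/, /w/ (at most one coda consonant is licensed; onsets are limited to one consonant).
Epenthesis after each stranded consonant: /θ/ → /θʊ/, /w/ → /wʊ/.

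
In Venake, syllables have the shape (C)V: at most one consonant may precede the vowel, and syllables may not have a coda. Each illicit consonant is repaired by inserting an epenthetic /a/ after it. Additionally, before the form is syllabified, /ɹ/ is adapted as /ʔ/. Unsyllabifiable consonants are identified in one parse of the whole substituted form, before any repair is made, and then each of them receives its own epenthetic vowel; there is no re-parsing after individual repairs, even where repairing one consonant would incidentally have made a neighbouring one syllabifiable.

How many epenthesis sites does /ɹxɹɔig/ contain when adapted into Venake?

After substitution the input is /ʔxʔɔig/.
The unsyllabifiable consonants are /ʔ/, /x/, /g/; each receives one epenthetic vowel.

3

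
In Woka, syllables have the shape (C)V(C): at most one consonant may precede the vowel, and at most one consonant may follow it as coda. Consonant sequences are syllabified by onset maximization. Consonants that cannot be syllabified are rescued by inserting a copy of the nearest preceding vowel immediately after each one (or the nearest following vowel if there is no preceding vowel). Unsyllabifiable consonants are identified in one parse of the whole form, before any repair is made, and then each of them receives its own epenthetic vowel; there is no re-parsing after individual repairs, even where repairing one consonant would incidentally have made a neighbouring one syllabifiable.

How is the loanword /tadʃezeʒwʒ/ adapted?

Under (C)V(C), the unsyllabifiable consonants are /w/, /ʒ/ (at most one coda consonant is licensed; onsets are limited to one consonant).
Epenthesis after each stranded consonant: /w/ → /we/, /ʒ/ → /ʒe/.

tadʃezeʒweʒe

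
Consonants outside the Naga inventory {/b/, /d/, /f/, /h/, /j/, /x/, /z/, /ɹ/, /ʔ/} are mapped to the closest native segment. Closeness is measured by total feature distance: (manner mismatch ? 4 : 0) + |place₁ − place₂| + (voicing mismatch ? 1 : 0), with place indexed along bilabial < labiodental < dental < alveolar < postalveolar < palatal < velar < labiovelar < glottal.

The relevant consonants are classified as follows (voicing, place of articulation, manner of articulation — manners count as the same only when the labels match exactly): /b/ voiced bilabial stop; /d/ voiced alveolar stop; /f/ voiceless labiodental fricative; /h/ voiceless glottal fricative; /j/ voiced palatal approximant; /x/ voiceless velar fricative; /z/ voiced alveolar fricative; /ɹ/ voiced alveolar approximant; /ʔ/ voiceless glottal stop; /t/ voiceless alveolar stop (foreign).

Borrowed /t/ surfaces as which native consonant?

d

/d/ is closest: same manner (stop), place distance 0 (alveolar→alveolar), voicing differs (+1); total 1. Next closest is /b/ at distance 4.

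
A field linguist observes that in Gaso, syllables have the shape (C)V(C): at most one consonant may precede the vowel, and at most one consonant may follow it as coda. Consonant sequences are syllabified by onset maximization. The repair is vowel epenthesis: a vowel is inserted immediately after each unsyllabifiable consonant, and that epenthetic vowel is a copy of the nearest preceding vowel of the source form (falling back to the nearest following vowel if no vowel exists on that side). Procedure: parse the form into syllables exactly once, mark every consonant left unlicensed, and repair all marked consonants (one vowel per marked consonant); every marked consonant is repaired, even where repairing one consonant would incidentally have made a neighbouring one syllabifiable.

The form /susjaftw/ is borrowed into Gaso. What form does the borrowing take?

The consonants /t/, /w/ cannot be parsed into a legal (C)V(C) syllable (at most one coda consonant is licensed; onsets are limited to one consonant).
Epenthesis after each stranded consonant: /t/ → /ta/, /w/ → /wa/.

susjaftawa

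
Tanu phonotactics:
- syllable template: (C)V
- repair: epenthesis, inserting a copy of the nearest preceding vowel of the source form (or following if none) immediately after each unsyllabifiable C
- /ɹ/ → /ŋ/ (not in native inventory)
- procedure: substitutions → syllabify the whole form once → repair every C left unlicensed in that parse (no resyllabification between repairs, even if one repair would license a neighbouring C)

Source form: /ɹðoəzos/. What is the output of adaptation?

ŋoðoəzoso

Substitution: /ɹ/ → /ŋ/, giving /ŋðoəzos/.
Under (C)V, the unsyllabifiable consonants are /ŋ/, /s/ (no codas are permitted; onsets are limited to one consonant).
Inserting the epenthetic vowel yields /ŋ/ → /ŋo/, /s/ → /so/.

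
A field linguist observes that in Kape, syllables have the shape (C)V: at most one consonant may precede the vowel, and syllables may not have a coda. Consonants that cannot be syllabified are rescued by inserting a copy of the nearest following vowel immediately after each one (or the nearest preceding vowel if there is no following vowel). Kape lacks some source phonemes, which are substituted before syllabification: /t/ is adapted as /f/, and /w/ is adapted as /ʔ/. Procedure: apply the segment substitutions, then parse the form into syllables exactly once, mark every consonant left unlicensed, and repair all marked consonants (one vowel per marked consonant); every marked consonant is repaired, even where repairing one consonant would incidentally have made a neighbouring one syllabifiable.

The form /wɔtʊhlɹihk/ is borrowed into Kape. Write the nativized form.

Substitution: /w/ → /ʔ/, /t/ → /f/, giving /ʔɔfʊhlɹihk/.
Syllabifying with onset maximization leaves /h/, /l/, /h/, /k/ stranded (no codas are permitted; onsets are limited to one consonant).
Each unlicensed consonant becomes the onset of a new syllable: /h/ → /hi/, /l/ → /li/, /h/ → /hi/, /k/ → /ki/.

ʔɔfʊhiliɹihiki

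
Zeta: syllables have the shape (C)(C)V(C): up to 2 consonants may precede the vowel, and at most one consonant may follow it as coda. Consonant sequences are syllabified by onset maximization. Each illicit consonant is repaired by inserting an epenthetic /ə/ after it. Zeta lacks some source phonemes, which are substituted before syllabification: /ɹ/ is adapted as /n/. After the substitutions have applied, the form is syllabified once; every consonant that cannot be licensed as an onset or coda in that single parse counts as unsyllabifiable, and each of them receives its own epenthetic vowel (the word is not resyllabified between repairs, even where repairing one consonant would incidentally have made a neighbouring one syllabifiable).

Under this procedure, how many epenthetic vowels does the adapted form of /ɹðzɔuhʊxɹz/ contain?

3

After substitution the input is /nðzɔuhʊxnz/.
The unsyllabifiable consonants are /n/, /n/, /z/; each receives one epenthetic vowel.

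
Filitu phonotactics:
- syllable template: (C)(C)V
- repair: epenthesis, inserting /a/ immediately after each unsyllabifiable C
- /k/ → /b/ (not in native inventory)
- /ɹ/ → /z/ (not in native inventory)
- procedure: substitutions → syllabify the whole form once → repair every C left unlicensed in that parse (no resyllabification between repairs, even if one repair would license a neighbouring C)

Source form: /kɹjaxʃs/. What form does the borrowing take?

bazjaxaʃasa

Substitution: /k/ → /b/, /ɹ/ → /z/, giving /bzjaxʃs/.
Syllabifying with onset maximization leaves /b/, /x/, /ʃ/, /s/ stranded (no codas are permitted; onsets may contain at most 2 consonants).
Each unlicensed consonant becomes the onset of a new syllable: /b/ → /ba/, /x/ → /xa/, /ʃ/ → /ʃa/, /s/ → /sa/.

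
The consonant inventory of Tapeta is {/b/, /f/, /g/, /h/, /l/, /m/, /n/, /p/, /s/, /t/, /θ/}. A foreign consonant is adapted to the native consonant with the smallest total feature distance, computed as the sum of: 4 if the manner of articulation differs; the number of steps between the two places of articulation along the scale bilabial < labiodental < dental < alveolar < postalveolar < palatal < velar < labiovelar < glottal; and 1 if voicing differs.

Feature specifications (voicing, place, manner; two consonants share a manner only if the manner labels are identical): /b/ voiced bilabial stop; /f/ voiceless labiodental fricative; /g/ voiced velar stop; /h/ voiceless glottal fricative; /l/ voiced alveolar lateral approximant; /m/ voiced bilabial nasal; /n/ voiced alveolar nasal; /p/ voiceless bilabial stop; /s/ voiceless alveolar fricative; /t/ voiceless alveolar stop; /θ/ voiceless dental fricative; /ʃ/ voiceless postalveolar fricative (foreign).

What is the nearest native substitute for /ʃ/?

s

/s/ is closest: same manner (fricative), place distance 1 (postalveolar→alveolar), same voicing; total 1. Next closest is /θ/ at distance 2.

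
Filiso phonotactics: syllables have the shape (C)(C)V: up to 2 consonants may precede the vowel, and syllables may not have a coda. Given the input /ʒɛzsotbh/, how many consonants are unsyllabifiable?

3

The consonants /t/, /b/, /h/ cannot be parsed into a legal (C)(C)V syllable (no codas are permitted; onsets may contain at most 2 consonants).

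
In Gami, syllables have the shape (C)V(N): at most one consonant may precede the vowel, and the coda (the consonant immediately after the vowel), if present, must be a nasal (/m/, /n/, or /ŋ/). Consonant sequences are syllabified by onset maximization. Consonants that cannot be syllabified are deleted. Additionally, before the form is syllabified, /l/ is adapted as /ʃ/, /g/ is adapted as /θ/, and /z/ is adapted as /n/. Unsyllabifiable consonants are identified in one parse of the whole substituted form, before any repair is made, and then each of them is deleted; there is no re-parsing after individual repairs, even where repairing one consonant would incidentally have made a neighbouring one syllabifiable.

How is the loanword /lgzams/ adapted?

nam

Substitution: /l/ → /ʃ/, /g/ → /θ/, /z/ → /n/, giving /ʃθnams/.
Under (C)V(N), the unsyllabifiable consonants are /ʃ/, /θ/, /s/ (only a nasal (/m/, /n/, or /ŋ/) is licensed in coda position; onsets are limited to one consonant).
Deletion applies to /ʃ/, /θ/, /s/.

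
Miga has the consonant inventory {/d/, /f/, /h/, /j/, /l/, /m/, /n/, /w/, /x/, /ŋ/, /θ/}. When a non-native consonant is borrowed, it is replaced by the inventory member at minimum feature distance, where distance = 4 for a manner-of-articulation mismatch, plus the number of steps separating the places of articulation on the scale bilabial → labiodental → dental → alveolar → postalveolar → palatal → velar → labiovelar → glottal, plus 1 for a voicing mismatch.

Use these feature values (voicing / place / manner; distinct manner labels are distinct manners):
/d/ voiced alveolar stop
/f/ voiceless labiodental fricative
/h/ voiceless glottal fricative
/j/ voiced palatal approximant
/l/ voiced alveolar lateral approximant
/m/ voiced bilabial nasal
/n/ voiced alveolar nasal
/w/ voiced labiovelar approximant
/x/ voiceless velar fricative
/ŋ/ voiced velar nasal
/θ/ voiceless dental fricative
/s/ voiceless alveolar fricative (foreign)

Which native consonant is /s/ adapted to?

/θ/ is closest: same manner (fricative), place distance 1 (alveolar→dental), same voicing; total 1. Next closest is /f/ at distance 2.

θ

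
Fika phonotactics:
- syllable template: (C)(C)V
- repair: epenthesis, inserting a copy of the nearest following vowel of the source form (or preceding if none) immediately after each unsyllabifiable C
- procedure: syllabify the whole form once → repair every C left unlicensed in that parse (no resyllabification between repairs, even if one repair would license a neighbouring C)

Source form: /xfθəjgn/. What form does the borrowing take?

xəfθəjəgənə

The consonants /x/, /j/, /g/, /n/ cannot be parsed into a legal (C)(C)V syllable (no codas are permitted; onsets may contain at most 2 consonants).
Inserting the epenthetic vowel yields /x/ → /xə/, /j/ → /jə/, /g/ → /gə/, /n/ → /nə/.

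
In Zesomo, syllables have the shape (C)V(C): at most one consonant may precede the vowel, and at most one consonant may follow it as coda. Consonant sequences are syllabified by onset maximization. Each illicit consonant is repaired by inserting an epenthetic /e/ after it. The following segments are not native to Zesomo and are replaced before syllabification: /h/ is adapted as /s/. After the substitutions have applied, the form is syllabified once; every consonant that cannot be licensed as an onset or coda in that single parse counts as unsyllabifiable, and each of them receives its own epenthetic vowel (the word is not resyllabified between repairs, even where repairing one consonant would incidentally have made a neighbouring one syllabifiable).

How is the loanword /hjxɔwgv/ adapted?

Substitution: /h/ → /s/, giving /sjxɔwgv/.
Under (C)V(C), the unsyllabifiable consonants are /s/, /j/, /g/, /v/ (at most one coda consonant is licensed; onsets are limited to one consonant).
Inserting the epenthetic vowel yields /s/ → /se/, /j/ → /je/, /g/ → /ge/, /v/ → /ve/.

sejexɔwgeve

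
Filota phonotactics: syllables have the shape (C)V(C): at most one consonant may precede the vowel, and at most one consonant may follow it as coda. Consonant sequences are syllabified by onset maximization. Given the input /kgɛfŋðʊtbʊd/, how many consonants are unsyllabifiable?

2

Under (C)V(C), the unsyllabifiable consonants are /k/, /ŋ/ (at most one coda consonant is licensed; onsets are limited to one consonant).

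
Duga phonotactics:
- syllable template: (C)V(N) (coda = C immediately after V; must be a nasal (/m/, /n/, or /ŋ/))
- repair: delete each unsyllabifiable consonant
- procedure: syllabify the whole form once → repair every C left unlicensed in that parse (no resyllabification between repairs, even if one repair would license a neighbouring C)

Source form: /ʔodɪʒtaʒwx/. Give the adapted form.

Syllabifying with onset maximization leaves /ʒ/, /ʒ/, /w/, /x/ stranded (only a nasal (/m/, /n/, or /ŋ/) is licensed in coda position; onsets are limited to one consonant).
Deleting the stranded consonants removes /ʒ/, /ʒ/, /w/, /x/.

ʔodɪta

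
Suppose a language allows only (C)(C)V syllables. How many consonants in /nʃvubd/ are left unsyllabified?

3

Under (C)(C)V, the unsyllabifiable consonants are /n/, /b/, /d/ (no codas are permitted; onsets may contain at most 2 consonants).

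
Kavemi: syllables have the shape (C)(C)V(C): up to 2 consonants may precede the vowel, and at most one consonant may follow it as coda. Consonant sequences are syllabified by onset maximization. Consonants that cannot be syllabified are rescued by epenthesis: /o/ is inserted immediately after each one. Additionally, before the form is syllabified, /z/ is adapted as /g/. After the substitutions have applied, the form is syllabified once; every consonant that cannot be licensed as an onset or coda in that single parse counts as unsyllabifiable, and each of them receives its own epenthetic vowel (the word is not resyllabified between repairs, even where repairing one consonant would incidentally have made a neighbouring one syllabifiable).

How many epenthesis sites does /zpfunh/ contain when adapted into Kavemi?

After substitution the input is /gpfunh/.
The unsyllabifiable consonants are /g/, /h/; each receives one epenthetic vowel.

2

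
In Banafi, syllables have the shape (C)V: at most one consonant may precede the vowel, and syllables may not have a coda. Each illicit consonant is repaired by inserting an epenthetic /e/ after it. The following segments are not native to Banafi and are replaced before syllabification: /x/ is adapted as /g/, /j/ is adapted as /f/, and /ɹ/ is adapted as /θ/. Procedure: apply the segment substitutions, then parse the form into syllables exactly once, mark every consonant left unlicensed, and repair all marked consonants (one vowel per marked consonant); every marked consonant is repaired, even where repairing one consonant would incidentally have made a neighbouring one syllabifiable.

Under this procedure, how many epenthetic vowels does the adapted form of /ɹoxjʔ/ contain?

3

After substitution the input is /θogfʔ/.
The unsyllabifiable consonants are /g/, /f/, /ʔ/; each receives one epenthetic vowel.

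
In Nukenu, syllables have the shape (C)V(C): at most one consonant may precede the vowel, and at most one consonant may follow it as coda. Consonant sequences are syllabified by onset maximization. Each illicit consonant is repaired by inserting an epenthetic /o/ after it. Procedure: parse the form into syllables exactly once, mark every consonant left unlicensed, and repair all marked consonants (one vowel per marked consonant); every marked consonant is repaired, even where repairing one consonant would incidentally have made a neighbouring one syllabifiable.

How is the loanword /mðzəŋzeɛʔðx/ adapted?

Syllabifying with onset maximization leaves /m/, /ð/, /ð/, /x/ stranded (at most one coda consonant is licensed; onsets are limited to one consonant).
Inserting the epenthetic vowel yields /m/ → /mo/, /ð/ → /ðo/, /ð/ → /ðo/, /x/ → /xo/.

moðozəŋzeɛʔðoxo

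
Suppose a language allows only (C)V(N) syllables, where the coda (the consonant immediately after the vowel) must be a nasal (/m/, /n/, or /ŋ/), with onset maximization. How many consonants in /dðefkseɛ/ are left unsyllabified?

3

The consonants /d/, /f/, /k/ cannot be parsed into a legal (C)V(N) syllable (only a nasal (/m/, /n/, or /ŋ/) is licensed in coda position; onsets are limited to one consonant).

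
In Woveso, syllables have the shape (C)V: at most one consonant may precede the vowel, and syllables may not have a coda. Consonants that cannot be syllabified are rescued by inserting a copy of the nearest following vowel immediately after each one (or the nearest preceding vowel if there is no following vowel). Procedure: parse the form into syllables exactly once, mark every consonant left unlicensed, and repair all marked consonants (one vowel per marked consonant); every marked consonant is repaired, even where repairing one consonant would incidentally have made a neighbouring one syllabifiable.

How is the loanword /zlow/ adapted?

zolowo

Under (C)V, the unsyllabifiable consonants are /z/, /w/ (no codas are permitted; onsets are limited to one consonant).
Inserting the epenthetic vowel yields /z/ → /zo/, /w/ → /wo/.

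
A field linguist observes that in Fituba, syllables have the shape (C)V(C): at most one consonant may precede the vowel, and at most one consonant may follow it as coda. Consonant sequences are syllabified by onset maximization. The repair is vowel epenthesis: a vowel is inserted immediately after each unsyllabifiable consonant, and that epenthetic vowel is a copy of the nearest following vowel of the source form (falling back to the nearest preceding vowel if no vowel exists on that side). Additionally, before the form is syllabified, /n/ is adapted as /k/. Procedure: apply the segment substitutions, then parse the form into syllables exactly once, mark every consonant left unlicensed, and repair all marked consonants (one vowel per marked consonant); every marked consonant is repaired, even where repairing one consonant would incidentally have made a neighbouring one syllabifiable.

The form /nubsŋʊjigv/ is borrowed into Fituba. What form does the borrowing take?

kubsʊŋʊjigvi

Substitution: /n/ → /k/, giving /kubsŋʊjigv/.
The consonants /s/, /v/ cannot be parsed into a legal (C)V(C) syllable (at most one coda consonant is licensed; onsets are limited to one consonant).
Inserting the epenthetic vowel yields /s/ → /sʊ/, /v/ → /vi/.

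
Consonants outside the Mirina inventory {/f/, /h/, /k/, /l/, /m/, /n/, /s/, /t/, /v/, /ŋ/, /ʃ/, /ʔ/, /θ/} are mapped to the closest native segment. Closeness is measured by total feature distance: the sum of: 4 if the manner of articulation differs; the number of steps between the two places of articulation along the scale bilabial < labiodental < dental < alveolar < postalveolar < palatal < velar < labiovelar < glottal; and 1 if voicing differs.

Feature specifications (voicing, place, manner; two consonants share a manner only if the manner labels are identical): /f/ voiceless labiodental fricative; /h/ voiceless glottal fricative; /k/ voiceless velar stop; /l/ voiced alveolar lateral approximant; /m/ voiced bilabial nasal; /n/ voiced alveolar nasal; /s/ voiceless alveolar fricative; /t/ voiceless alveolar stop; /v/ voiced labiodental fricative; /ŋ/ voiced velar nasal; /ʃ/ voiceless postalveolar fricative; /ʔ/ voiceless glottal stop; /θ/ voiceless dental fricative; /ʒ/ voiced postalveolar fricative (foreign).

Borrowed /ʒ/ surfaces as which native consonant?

ʃ

/ʃ/ is closest: same manner (fricative), place distance 0 (postalveolar→postalveolar), voicing differs (+1); total 1. Next closest is /s/ at distance 2.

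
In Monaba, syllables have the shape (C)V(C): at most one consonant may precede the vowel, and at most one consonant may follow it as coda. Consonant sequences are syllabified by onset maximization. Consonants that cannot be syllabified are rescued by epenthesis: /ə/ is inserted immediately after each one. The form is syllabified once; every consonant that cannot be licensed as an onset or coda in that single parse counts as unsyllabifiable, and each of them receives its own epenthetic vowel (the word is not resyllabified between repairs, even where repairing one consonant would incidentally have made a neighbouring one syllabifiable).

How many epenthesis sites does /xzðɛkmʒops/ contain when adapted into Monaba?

The unsyllabifiable consonants are /x/, /z/, /m/, /s/; each receives one epenthetic vowel.

4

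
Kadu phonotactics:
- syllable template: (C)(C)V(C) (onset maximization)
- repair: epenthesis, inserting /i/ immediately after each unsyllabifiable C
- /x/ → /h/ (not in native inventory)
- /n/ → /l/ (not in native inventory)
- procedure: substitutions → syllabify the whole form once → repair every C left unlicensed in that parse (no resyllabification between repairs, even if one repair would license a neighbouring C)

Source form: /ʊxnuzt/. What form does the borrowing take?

ʊhluzti

Substitution: /x/ → /h/, /n/ → /l/, giving /ʊhluzt/.
Under (C)(C)V(C), the unsyllabifiable consonants are /t/ (at most one coda consonant is licensed; onsets may contain at most 2 consonants).
Epenthesis after each stranded consonant: /t/ → /ti/.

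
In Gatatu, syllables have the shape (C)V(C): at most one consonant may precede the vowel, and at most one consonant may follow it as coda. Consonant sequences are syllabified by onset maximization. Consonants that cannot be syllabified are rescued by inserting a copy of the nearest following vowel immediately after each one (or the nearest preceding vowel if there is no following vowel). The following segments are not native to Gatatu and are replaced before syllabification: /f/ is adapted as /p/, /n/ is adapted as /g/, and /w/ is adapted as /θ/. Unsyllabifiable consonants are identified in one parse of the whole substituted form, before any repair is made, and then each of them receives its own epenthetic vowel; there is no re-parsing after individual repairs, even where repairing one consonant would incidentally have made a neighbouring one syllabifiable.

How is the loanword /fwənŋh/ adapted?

pəθəgŋəhə

Substitution: /f/ → /p/, /w/ → /θ/, /n/ → /g/, giving /pθəgŋh/.
Under (C)V(C), the unsyllabifiable consonants are /p/, /ŋ/, /h/ (at most one coda consonant is licensed; onsets are limited to one consonant).
Each unlicensed consonant becomes the onset of a new syllable: /p/ → /pə/, /ŋ/ → /ŋə/, /h/ → /hə/.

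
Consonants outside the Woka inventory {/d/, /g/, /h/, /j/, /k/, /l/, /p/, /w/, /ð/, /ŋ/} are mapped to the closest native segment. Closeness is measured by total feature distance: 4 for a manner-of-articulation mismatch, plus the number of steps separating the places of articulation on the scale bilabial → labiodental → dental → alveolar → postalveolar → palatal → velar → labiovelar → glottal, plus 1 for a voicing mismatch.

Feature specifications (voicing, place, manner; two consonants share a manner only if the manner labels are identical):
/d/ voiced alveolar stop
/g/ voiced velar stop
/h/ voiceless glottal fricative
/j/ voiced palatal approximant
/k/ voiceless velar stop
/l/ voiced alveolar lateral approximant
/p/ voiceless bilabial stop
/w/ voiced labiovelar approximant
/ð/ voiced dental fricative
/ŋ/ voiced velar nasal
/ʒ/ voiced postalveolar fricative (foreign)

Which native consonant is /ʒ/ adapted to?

ð

/ð/ is closest: same manner (fricative), place distance 2 (postalveolar→dental), same voicing; total 2. Next closest is /d/ at distance 5.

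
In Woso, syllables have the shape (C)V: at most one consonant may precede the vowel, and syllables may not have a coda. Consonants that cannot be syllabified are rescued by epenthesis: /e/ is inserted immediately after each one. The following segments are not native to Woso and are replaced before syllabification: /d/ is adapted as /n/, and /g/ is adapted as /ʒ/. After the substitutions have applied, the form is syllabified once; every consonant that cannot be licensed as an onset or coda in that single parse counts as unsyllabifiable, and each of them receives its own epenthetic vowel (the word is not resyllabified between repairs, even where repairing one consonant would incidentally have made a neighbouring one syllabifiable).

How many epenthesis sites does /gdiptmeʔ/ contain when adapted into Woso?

After substitution the input is /ʒniptmeʔ/.
The unsyllabifiable consonants are /ʒ/, /p/, /t/, /ʔ/; each receives one epenthetic vowel.

4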